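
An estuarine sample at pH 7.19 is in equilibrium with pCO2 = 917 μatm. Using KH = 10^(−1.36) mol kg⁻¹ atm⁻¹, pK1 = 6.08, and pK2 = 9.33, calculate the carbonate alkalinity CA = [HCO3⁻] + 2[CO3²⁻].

[CO2*] = KH · pCO2 = 10^(−1.36) × 917×10^-6 = 4.003×10^-5 mol/kg
α₀ = 1/(1 + K1/[H⁺] + K1K2/[H⁺]²) = 1/(1 + 10^+1.11 + 10^-1.03) = 0.07155
DIC = [CO2*]/α₀ = 4.003×10^-5 / 0.07155 = 0.5594 mmol/kg
CA = (α₁ + 2α₂)·DIC = (0.9218 + 2×0.006678) × 0.5594 = 0.523 mmol/kg

CA = 0.523 mmol/kg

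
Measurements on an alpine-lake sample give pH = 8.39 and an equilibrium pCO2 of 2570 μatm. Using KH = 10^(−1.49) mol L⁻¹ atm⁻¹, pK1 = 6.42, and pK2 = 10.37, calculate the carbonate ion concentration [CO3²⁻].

[CO2*] = KH · pCO2 = 10^(−1.49) × 2570×10^-6 = 8.316×10^-5 mol/L
α₀ = 1/(1 + K1/[H⁺] + K1K2/[H⁺]²) = 1/(1 + 10^+1.97 + 10^-0.01) = 0.01049
DIC = [CO2*]/α₀ = 8.316×10^-5 / 0.01049 = 7.926 mmol/L
[CO3²⁻] = α₂·DIC; α₂ = 0.01025, so [CO3²⁻] = 0.01025 × 7.926 = 0.0813 mmol/L

[CO3²⁻] = 0.0813 mmol/L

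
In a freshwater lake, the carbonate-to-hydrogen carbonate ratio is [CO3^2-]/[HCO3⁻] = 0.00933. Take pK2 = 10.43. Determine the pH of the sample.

pH = 8.40

From K2 = [H⁺][CO3^2-]/[HCO3⁻]:  pH = pK2 + log₁₀([CO3^2-]/[HCO3⁻])
log₁₀(0.00933) = -2.030
pH = 10.43 + (-2.030) = 8.40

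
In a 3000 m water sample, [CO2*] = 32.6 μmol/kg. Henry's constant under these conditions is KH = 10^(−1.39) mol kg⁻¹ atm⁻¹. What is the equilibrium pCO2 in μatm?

KH = 10^(−1.39) = 4.074×10^-2 mol kg⁻¹ atm⁻¹
pCO2 = [CO2*]/KH = 32.6×10^-6 / 4.074×10^-2 = 8.00×10^-4 atm = 800 μatm

pCO2 = 800 μatm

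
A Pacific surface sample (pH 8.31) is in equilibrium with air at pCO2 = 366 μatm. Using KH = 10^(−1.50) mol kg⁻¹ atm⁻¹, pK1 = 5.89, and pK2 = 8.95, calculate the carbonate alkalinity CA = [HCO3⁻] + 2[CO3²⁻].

CA = 4.44 mmol/kg

[CO2*] = KH · pCO2 = 10^(−1.50) × 366×10^-6 = 1.157×10^-5 mol/kg
α₀ = 1/(1 + K1/[H⁺] + K1K2/[H⁺]²) = 1/(1 + 10^+2.42 + 10^+1.78) = 0.003084
DIC = [CO2*]/α₀ = 1.157×10^-5 / 0.003084 = 3.753 mmol/kg
CA = (α₁ + 2α₂)·DIC = (0.8111 + 2×0.1858) × 3.753 = 4.44 mmol/kg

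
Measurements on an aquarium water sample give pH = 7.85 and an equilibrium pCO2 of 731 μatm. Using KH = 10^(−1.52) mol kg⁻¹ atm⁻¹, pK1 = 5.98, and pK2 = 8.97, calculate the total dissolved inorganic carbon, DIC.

DIC = 1.78 mmol/kg

[CO2*] = KH · pCO2 = 10^(−1.52) × 731×10^-6 = 2.208×10^-5 mol/kg
α₀ = 1/(1 + K1/[H⁺] + K1K2/[H⁺]²) = 1/(1 + 10^+1.87 + 10^+0.75) = 0.01238
DIC = [CO2*]/α₀ = 2.208×10^-5 / 0.01238 = 1.78 mmol/kg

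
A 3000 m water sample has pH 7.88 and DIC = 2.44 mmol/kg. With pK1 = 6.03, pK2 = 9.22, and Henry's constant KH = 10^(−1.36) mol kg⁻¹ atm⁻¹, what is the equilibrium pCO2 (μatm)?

α₀ = 1 / (1 + K1/[H⁺] + K1K2/[H⁺]²) = 1 / (1 + 10^+1.85 + 10^+0.51)
   = 1 / (1 + 70.795 + 3.2359) = 1/75.031 = 0.01333
[CO2*] = α₀ × DIC = 0.01333 × 2.44 = 0.03252 mmol/kg
pCO2 = [CO2*]/KH = 3.252×10^-5 / 4.365×10^-2 = 745 μatm

pCO2 = 745 μatm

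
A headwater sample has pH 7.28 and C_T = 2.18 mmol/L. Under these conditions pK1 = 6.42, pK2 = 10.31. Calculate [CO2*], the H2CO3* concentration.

[CO2*] = 0.264 mmol/L

α₀ = 1 / (1 + K1/[H⁺] + K1K2/[H⁺]²) = 1 / (1 + 10^+0.86 + 10^-2.17)
   = 1 / (1 + 7.2444 + 0.0067608) = 1/8.2511 = 0.1212
[CO2*] = α₀ × DIC = 0.1212 × 2.18 = 0.264 mmol/L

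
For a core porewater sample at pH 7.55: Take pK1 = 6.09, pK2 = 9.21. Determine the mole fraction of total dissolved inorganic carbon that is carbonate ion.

α₂ = 1 / (1 + [H⁺]/K2 + [H⁺]²/(K1K2)) = 1 / (1 + 10^+1.66 + 10^+0.20)
   = 1 / (1 + 45.709 + 1.5849) = 1/48.294 = 0.02071

α₂ = 0.0207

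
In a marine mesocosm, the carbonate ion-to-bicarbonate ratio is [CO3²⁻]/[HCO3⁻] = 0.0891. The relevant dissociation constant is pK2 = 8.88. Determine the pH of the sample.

From K2 = [H⁺][CO3²⁻]/[HCO3⁻]:  pH = pK2 + log₁₀([CO3²⁻]/[HCO3⁻])
log₁₀(0.0891) = -1.050
pH = 8.88 + (-1.050) = 7.83

pH = 7.83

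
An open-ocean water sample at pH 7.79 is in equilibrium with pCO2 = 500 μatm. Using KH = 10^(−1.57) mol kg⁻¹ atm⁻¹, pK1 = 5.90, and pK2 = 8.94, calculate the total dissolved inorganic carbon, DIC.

DIC = 1.13 mmol/kg

[CO2*] = KH · pCO2 = 10^(−1.57) × 500×10^-6 = 1.346×10^-5 mol/kg
α₀ = 1/(1 + K1/[H⁺] + K1K2/[H⁺]²) = 1/(1 + 10^+1.89 + 10^+0.74) = 0.01189
DIC = [CO2*]/α₀ = 1.346×10^-5 / 0.01189 = 1.13 mmol/kg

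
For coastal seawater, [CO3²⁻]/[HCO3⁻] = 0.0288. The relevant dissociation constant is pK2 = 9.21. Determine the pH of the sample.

From K2 = [H⁺][CO3²⁻]/[HCO3⁻]:  pH = pK2 + log₁₀([CO3²⁻]/[HCO3⁻])
log₁₀(0.0288) = -1.541
pH = 9.21 + (-1.541) = 7.67

pH = 7.67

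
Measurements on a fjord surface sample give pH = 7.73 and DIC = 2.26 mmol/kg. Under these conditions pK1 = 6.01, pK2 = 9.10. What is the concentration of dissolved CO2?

α₀ = 1 / (1 + K1/[H⁺] + K1K2/[H⁺]²) = 1 / (1 + 10^+1.72 + 10^+0.35)
   = 1 / (1 + 52.481 + 2.2387) = 1/55.719 = 0.01795
[CO2*] = α₀ × DIC = 0.01795 × 2.26 = 0.0406 mmol/kg

[CO2*] = 0.0406 mmol/kg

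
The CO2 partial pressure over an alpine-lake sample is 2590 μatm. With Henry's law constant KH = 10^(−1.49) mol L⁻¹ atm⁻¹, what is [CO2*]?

KH = 10^(−1.49) = 3.236×10^-2 mol L⁻¹ atm⁻¹
[CO2*] = KH · pCO2 = 3.236×10^-2 × 2590×10^-6 atm = 8.38×10^-5 mol/L

[CO2*] = 83.8 μmol/L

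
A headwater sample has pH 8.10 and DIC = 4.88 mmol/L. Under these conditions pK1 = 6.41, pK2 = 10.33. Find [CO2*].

[CO2*] = 0.0971 mmol/L

α₀ = 1 / (1 + K1/[H⁺] + K1K2/[H⁺]²) = 1 / (1 + 10^+1.69 + 10^-0.54)
   = 1 / (1 + 48.978 + 0.28840) = 1/50.266 = 0.01989
[CO2*] = α₀ × DIC = 0.01989 × 4.88 = 0.0971 mmol/L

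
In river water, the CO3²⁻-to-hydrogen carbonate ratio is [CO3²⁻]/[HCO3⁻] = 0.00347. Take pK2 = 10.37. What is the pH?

pH = 7.91

From K2 = [H⁺][CO3²⁻]/[HCO3⁻]:  pH = pK2 + log₁₀([CO3²⁻]/[HCO3⁻])
log₁₀(0.00347) = -2.460
pH = 10.37 + (-2.460) = 7.91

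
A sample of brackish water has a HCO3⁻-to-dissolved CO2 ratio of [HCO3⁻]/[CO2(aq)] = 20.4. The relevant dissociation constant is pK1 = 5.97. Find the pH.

pH = 7.28

From K1 = [H⁺][HCO3⁻]/[CO2(aq)]:  pH = pK1 + log₁₀([HCO3⁻]/[CO2(aq)])
log₁₀(20.4) = +1.310
pH = 5.97 + (+1.310) = 7.28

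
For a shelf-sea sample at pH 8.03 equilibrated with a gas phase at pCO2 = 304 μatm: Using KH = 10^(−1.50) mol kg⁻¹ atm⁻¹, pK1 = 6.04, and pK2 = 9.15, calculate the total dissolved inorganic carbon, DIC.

DIC = 1.02 mmol/kg

[CO2*] = KH · pCO2 = 10^(−1.50) × 304×10^-6 = 9.613×10^-6 mol/kg
α₀ = 1/(1 + K1/[H⁺] + K1K2/[H⁺]²) = 1/(1 + 10^+1.99 + 10^+0.87) = 0.009422
DIC = [CO2*]/α₀ = 9.613×10^-6 / 0.009422 = 1.02 mmol/kg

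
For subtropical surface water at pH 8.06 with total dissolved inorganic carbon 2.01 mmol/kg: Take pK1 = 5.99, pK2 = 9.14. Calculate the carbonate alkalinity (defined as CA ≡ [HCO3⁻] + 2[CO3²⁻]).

CA = 2.15 mmol/kg

CA = [HCO3⁻] + 2[CO3²⁻] = (α₁ + 2α₂)·DIC
At pH 8.06: [H⁺]/K1 = 10^-2.07 = 0.0085114, K2/[H⁺] = 10^-1.08 = 0.083176
α₁ = 1/(1 + 0.0085114 + 0.083176) = 1/1.0917 = 0.9160; α₂ = α₁·K2/[H⁺] = 0.07619
α₁ + 2α₂ = 1.0684
CA = 1.0684 × 2.01 = 2.15 mmol/kg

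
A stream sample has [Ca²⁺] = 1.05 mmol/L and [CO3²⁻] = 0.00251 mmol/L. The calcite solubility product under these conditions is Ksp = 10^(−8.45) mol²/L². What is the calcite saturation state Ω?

Ksp = 10^(−8.45) = 3.548×10^-9
Ω = [Ca²⁺][CO3²⁻]/Ksp = (1.05×10^-3)(0.00251×10^-3) / 3.548×10^-9 = 0.743

Ω = 0.743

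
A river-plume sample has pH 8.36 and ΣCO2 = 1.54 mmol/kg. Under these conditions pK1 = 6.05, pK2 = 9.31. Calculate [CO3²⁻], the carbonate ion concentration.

α₂ = 1 / (1 + [H⁺]/K2 + [H⁺]²/(K1K2)) = 1 / (1 + 10^+0.95 + 10^-1.36)
   = 1 / (1 + 8.9125 + 0.043652) = 1/9.9562 = 0.1004
[CO3²⁻] = α₂ × DIC = 0.1004 × 1.54 = 0.155 mmol/kg

[CO3²⁻] = 0.155 mmol/kg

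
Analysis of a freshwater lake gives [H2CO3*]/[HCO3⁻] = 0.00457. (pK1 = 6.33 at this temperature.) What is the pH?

pH = 8.67

From K1 = [H⁺][HCO3⁻]/[H2CO3*]:  pH = pK1 − log₁₀([H2CO3*]/[HCO3⁻])
log₁₀(0.00457) = -2.340
pH = 6.33 − (-2.340) = 8.67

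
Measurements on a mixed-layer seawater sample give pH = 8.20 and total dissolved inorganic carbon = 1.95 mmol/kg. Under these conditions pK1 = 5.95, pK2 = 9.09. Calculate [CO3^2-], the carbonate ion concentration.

α₂ = 1 / (1 + [H⁺]/K2 + [H⁺]²/(K1K2)) = 1 / (1 + 10^+0.89 + 10^-1.36)
   = 1 / (1 + 7.7625 + 0.043652) = 1/8.8061 = 0.1136
[CO3²⁻] = α₂ × DIC = 0.1136 × 1.95 = 0.221 mmol/kg

[CO3²⁻] = 0.221 mmol/kg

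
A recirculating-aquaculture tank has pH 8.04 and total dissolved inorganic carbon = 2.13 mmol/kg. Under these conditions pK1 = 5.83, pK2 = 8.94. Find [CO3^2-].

[CO3²⁻] = 0.237 mmol/kg

α₂ = 1 / (1 + [H⁺]/K2 + [H⁺]²/(K1K2)) = 1 / (1 + 10^+0.90 + 10^-1.31)
   = 1 / (1 + 7.9433 + 0.048978) = 1/8.9923 = 0.1112
[CO3²⁻] = α₂ × DIC = 0.1112 × 2.13 = 0.237 mmol/kg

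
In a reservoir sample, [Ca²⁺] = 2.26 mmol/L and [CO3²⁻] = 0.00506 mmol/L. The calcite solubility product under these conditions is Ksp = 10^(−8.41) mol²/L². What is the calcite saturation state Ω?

Ksp = 10^(−8.41) = 3.890×10^-9
Ω = [Ca²⁺][CO3²⁻]/Ksp = (2.26×10^-3)(0.00506×10^-3) / 3.890×10^-9 = 2.94

Ω = 2.94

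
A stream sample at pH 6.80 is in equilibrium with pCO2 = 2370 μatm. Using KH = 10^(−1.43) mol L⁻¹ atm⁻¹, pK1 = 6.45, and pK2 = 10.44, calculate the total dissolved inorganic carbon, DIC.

[CO2*] = KH · pCO2 = 10^(−1.43) × 2370×10^-6 = 8.805×10^-5 mol/L
α₀ = 1/(1 + K1/[H⁺] + K1K2/[H⁺]²) = 1/(1 + 10^+0.35 + 10^-3.29) = 0.3087
DIC = [CO2*]/α₀ = 8.805×10^-5 / 0.3087 = 0.285 mmol/L

DIC = 0.285 mmol/L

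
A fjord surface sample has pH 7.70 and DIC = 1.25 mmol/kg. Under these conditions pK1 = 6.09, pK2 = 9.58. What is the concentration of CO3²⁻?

α₂ = 1 / (1 + [H⁺]/K2 + [H⁺]²/(K1K2)) = 1 / (1 + 10^+1.88 + 10^+0.27)
   = 1 / (1 + 75.858 + 1.8621) = 1/78.720 = 0.01270
[CO3²⁻] = α₂ × DIC = 0.01270 × 1.25 = 0.0159 mmol/kg = 15.9 μmol/kg

[CO3²⁻] = 15.9 μmol/kg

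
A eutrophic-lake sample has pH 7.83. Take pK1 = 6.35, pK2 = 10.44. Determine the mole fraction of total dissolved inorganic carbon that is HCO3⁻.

α₁ = 1 / (1 + [H⁺]/K1 + K2/[H⁺]) = 1 / (1 + 10^-1.48 + 10^-2.61)
   = 1 / (1 + 0.033113 + 0.0024547) = 1/1.0356 = 0.9657

α₁ = 0.966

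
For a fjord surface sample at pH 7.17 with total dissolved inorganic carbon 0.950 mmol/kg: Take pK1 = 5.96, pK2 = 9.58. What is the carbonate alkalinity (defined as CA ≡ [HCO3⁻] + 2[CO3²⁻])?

CA = 0.898 mmol/kg

CA = [HCO3⁻] + 2[CO3²⁻] = (α₁ + 2α₂)·DIC
At pH 7.17: [H⁺]/K1 = 10^-1.21 = 0.061660, K2/[H⁺] = 10^-2.41 = 0.0038905
α₁ = 1/(1 + 0.061660 + 0.0038905) = 1/1.0655 = 0.9385; α₂ = α₁·K2/[H⁺] = 0.003651
α₁ + 2α₂ = 0.9458
CA = 0.9458 × 0.950 = 0.898 mmol/kg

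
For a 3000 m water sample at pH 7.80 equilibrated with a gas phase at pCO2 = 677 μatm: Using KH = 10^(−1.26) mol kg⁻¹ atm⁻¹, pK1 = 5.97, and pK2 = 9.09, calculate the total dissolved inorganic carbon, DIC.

[CO2*] = KH · pCO2 = 10^(−1.26) × 677×10^-6 = 3.720×10^-5 mol/kg
α₀ = 1/(1 + K1/[H⁺] + K1K2/[H⁺]²) = 1/(1 + 10^+1.83 + 10^+0.54) = 0.01387
DIC = [CO2*]/α₀ = 3.720×10^-5 / 0.01387 = 2.68 mmol/kg

DIC = 2.68 mmol/kg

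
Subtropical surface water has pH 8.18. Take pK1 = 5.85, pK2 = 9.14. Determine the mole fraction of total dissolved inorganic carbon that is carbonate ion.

α₂ = 0.0984

α₂ = 1 / (1 + [H⁺]/K2 + [H⁺]²/(K1K2)) = 1 / (1 + 10^+0.96 + 10^-1.37)
   = 1 / (1 + 9.1201 + 0.042658) = 1/10.163 = 0.09840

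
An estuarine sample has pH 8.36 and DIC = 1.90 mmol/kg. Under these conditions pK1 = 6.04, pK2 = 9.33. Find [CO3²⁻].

[CO3²⁻] = 0.183 mmol/kg

α₂ = 1 / (1 + [H⁺]/K2 + [H⁺]²/(K1K2)) = 1 / (1 + 10^+0.97 + 10^-1.35)
   = 1 / (1 + 9.3325 + 0.044668) = 1/10.377 = 0.09637
[CO3²⁻] = α₂ × DIC = 0.09637 × 1.90 = 0.183 mmol/kg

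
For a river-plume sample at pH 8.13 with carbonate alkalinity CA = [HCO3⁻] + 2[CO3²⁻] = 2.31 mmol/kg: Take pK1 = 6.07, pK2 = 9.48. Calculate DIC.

DIC = 2.23 mmol/kg

CA = [HCO3⁻] + 2[CO3²⁻] = (α₁ + 2α₂)·DIC
At pH 8.13: [H⁺]/K1 = 10^-2.06 = 0.0087096, K2/[H⁺] = 10^-1.35 = 0.044668
α₁ = 1/(1 + 0.0087096 + 0.044668) = 1/1.0534 = 0.9493; α₂ = α₁·K2/[H⁺] = 0.04240
α₁ + 2α₂ = 1.0341
DIC = CA / (α₁ + 2α₂) = 2.31 / 1.0341 = 2.23 mmol/kg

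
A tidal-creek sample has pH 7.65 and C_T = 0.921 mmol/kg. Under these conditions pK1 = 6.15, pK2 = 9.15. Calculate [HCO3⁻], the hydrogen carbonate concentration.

[HCO3⁻] = 0.866 mmol/kg

α₁ = 1 / (1 + [H⁺]/K1 + K2/[H⁺]) = 1 / (1 + 10^-1.50 + 10^-1.50)
   = 1 / (1 + 0.031623 + 0.031623) = 1/1.0632 = 0.9405
[HCO3⁻] = α₁ × DIC = 0.9405 × 0.921 = 0.866 mmol/kg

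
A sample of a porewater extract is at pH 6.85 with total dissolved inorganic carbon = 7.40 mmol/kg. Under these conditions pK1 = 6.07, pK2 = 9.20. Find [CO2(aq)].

[CO2*] = 1.05 mmol/kg

α₀ = 1 / (1 + K1/[H⁺] + K1K2/[H⁺]²) = 1 / (1 + 10^+0.78 + 10^-1.57)
   = 1 / (1 + 6.0256 + 0.026915) = 1/7.0525 = 0.1418
[CO2*] = α₀ × DIC = 0.1418 × 7.40 = 1.05 mmol/kg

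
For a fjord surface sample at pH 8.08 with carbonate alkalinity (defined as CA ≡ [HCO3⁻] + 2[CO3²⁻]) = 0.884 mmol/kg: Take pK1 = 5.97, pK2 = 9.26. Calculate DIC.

CA = [HCO3⁻] + 2[CO3²⁻] = (α₁ + 2α₂)·DIC
At pH 8.08: [H⁺]/K1 = 10^-2.11 = 0.0077625, K2/[H⁺] = 10^-1.18 = 0.066069
α₁ = 1/(1 + 0.0077625 + 0.066069) = 1/1.0738 = 0.9312; α₂ = α₁·K2/[H⁺] = 0.06153
α₁ + 2α₂ = 1.0543
DIC = CA / (α₁ + 2α₂) = 0.884 / 1.0543 = 0.838 mmol/kg

DIC = 0.838 mmol/kg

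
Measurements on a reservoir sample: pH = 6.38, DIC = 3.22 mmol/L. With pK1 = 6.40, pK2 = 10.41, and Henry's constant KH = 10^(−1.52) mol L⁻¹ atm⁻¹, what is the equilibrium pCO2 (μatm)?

pCO2 = 5.45×10^4 μatm

α₀ = 1 / (1 + K1/[H⁺] + K1K2/[H⁺]²) = 1 / (1 + 10^-0.02 + 10^-4.05)
   = 1 / (1 + 0.95499 + 8.9125×10^-5) = 1/1.9551 = 0.5115
[CO2*] = α₀ × DIC = 0.5115 × 3.22 = 1.647 mmol/L
pCO2 = [CO2*]/KH = 1.647×10^-3 / 3.020×10^-2 = 5.45×10^4 μatm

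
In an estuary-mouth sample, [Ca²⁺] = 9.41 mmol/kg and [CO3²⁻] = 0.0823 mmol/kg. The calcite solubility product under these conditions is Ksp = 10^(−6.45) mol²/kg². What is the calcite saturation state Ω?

Ksp = 10^(−6.45) = 3.548×10^-7
Ω = [Ca²⁺][CO3²⁻]/Ksp = (9.41×10^-3)(0.0823×10^-3) / 3.548×10^-7 = 2.18

Ω = 2.18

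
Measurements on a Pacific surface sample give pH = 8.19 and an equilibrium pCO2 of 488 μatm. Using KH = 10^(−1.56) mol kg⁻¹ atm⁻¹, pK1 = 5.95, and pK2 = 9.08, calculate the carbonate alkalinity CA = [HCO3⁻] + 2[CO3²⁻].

CA = 2.94 mmol/kg

[CO2*] = KH · pCO2 = 10^(−1.56) × 488×10^-6 = 1.344×10^-5 mol/kg
α₀ = 1/(1 + K1/[H⁺] + K1K2/[H⁺]²) = 1/(1 + 10^+2.24 + 10^+1.35) = 0.005072
DIC = [CO2*]/α₀ = 1.344×10^-5 / 0.005072 = 2.650 mmol/kg
CA = (α₁ + 2α₂)·DIC = (0.8814 + 2×0.1135) × 2.650 = 2.94 mmol/kg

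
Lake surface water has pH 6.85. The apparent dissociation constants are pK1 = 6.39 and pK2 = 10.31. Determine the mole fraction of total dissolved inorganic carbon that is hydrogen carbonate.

α₁ = 0.742

α₁ = 1 / (1 + [H⁺]/K1 + K2/[H⁺]) = 1 / (1 + 10^-0.46 + 10^-3.46)
   = 1 / (1 + 0.34674 + 0.00034674) = 1/1.3471 = 0.7423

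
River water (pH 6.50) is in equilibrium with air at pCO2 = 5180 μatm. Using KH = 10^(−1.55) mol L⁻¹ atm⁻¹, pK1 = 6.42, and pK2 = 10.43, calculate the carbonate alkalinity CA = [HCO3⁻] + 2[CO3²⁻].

[CO2*] = KH · pCO2 = 10^(−1.55) × 5180×10^-6 = 1.460×10^-4 mol/L
α₀ = 1/(1 + K1/[H⁺] + K1K2/[H⁺]²) = 1/(1 + 10^+0.08 + 10^-3.85) = 0.4540
DIC = [CO2*]/α₀ = 1.460×10^-4 / 0.4540 = 0.3215 mmol/L
CA = (α₁ + 2α₂)·DIC = (0.5459 + 2×6.414×10^-5) × 0.3215 = 0.176 mmol/L

CA = 0.176 mmol/L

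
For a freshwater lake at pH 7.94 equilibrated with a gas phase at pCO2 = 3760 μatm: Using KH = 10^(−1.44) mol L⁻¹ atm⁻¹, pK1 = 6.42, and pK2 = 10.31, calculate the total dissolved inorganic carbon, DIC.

DIC = 4.68 mmol/L

[CO2*] = KH · pCO2 = 10^(−1.44) × 3760×10^-6 = 1.365×10^-4 mol/L
α₀ = 1/(1 + K1/[H⁺] + K1K2/[H⁺]²) = 1/(1 + 10^+1.52 + 10^-0.85) = 0.02919
DIC = [CO2*]/α₀ = 1.365×10^-4 / 0.02919 = 4.68 mmol/L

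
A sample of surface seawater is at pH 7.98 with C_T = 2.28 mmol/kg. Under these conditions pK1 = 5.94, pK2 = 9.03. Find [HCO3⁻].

α₁ = 1 / (1 + [H⁺]/K1 + K2/[H⁺]) = 1 / (1 + 10^-2.04 + 10^-1.05)
   = 1 / (1 + 0.0091201 + 0.089125) = 1/1.0982 = 0.9105
[HCO3⁻] = α₁ × DIC = 0.9105 × 2.28 = 2.08 mmol/kg

[HCO3⁻] = 2.08 mmol/kg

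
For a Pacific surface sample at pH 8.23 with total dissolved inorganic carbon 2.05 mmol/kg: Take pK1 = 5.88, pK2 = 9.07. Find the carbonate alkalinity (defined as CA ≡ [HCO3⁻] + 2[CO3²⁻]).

CA = 2.30 mmol/kg

CA = [HCO3⁻] + 2[CO3²⁻] = (α₁ + 2α₂)·DIC
At pH 8.23: [H⁺]/K1 = 10^-2.35 = 0.0044668, K2/[H⁺] = 10^-0.84 = 0.14454
α₁ = 1/(1 + 0.0044668 + 0.14454) = 1/1.1490 = 0.8703; α₂ = α₁·K2/[H⁺] = 0.1258
α₁ + 2α₂ = 1.1219
CA = 1.1219 × 2.05 = 2.30 mmol/kg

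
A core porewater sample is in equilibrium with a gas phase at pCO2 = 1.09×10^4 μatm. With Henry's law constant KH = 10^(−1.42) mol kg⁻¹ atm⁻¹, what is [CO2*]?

KH = 10^(−1.42) = 3.802×10^-2 mol kg⁻¹ atm⁻¹
[CO2*] = KH · pCO2 = 3.802×10^-2 × 1.09×10^4×10^-6 atm = 4.14×10^-4 mol/kg

[CO2*] = 414 μmol/kg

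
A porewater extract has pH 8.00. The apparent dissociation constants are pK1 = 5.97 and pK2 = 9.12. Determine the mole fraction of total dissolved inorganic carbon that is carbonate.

α₂ = 0.0699

α₂ = 1 / (1 + [H⁺]/K2 + [H⁺]²/(K1K2)) = 1 / (1 + 10^+1.12 + 10^-0.91)
   = 1 / (1 + 13.183 + 0.12303) = 1/14.306 = 0.06990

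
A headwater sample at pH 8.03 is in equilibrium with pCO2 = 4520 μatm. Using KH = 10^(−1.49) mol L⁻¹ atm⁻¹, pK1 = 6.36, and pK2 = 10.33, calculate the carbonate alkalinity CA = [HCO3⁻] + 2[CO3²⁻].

[CO2*] = KH · pCO2 = 10^(−1.49) × 4520×10^-6 = 1.463×10^-4 mol/L
α₀ = 1/(1 + K1/[H⁺] + K1K2/[H⁺]²) = 1/(1 + 10^+1.67 + 10^-0.63) = 0.02083
DIC = [CO2*]/α₀ = 1.463×10^-4 / 0.02083 = 7.022 mmol/L
CA = (α₁ + 2α₂)·DIC = (0.9743 + 2×0.004883) × 7.022 = 6.91 mmol/L

CA = 6.91 mmol/L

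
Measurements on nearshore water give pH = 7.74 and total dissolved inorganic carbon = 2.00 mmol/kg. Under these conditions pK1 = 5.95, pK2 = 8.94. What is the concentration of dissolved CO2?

α₀ = 1 / (1 + K1/[H⁺] + K1K2/[H⁺]²) = 1 / (1 + 10^+1.79 + 10^+0.59)
   = 1 / (1 + 61.660 + 3.8905) = 1/66.550 = 0.01503
[CO2*] = α₀ × DIC = 0.01503 × 2.00 = 0.0301 mmol/kg

[CO2*] = 0.0301 mmol/kg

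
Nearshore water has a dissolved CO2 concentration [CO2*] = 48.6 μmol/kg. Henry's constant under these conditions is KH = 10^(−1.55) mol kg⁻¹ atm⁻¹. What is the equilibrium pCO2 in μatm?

pCO2 = 1720 μatm

KH = 10^(−1.55) = 2.818×10^-2 mol kg⁻¹ atm⁻¹
pCO2 = [CO2*]/KH = 48.6×10^-6 / 2.818×10^-2 = 1.72×10^-3 atm = 1720 μatm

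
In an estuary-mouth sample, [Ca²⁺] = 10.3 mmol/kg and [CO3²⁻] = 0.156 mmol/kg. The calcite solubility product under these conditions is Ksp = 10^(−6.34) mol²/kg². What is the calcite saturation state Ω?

Ksp = 10^(−6.34) = 4.571×10^-7
Ω = [Ca²⁺][CO3²⁻]/Ksp = (10.3×10^-3)(0.156×10^-3) / 4.571×10^-7 = 3.52

Ω = 3.52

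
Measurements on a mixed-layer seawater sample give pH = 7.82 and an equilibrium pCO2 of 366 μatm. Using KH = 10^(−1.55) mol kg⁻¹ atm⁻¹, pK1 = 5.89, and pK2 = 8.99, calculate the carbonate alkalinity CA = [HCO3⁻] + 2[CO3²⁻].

CA = 0.997 mmol/kg

[CO2*] = KH · pCO2 = 10^(−1.55) × 366×10^-6 = 1.032×10^-5 mol/kg
α₀ = 1/(1 + K1/[H⁺] + K1K2/[H⁺]²) = 1/(1 + 10^+1.93 + 10^+0.76) = 0.01089
DIC = [CO2*]/α₀ = 1.032×10^-5 / 0.01089 = 0.9476 mmol/kg
CA = (α₁ + 2α₂)·DIC = (0.9265 + 2×0.06264) × 0.9476 = 0.997 mmol/kg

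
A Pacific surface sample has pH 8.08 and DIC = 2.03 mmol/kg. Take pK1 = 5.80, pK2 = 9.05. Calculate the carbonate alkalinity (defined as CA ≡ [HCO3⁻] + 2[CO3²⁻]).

CA = [HCO3⁻] + 2[CO3²⁻] = (α₁ + 2α₂)·DIC
At pH 8.08: [H⁺]/K1 = 10^-2.28 = 0.0052481, K2/[H⁺] = 10^-0.97 = 0.10715
α₁ = 1/(1 + 0.0052481 + 0.10715) = 1/1.1124 = 0.8990; α₂ = α₁·K2/[H⁺] = 0.09633
α₁ + 2α₂ = 1.0916
CA = 1.0916 × 2.03 = 2.22 mmol/kg

CA = 2.22 mmol/kg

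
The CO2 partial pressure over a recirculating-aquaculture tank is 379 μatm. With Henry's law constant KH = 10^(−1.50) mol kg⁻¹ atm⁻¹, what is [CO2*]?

KH = 10^(−1.50) = 3.162×10^-2 mol kg⁻¹ atm⁻¹
[CO2*] = KH · pCO2 = 3.162×10^-2 × 379×10^-6 atm = 1.20×10^-5 mol/kg

[CO2*] = 12.0 μmol/kg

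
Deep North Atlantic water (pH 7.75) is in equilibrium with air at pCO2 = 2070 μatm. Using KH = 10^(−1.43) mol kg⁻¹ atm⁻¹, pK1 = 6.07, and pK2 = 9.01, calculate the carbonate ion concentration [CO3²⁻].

[CO2*] = KH · pCO2 = 10^(−1.43) × 2070×10^-6 = 7.691×10^-5 mol/kg
α₀ = 1/(1 + K1/[H⁺] + K1K2/[H⁺]²) = 1/(1 + 10^+1.68 + 10^+0.42) = 0.01942
DIC = [CO2*]/α₀ = 7.691×10^-5 / 0.01942 = 3.960 mmol/kg
[CO3²⁻] = α₂·DIC; α₂ = 0.05108, so [CO3²⁻] = 0.05108 × 3.960 = 0.202 mmol/kg

[CO3²⁻] = 0.202 mmol/kg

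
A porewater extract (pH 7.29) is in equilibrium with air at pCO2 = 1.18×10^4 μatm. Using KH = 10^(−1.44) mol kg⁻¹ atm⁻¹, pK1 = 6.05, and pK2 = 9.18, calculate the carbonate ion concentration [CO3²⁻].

[CO3²⁻] = 0.0959 mmol/kg

[CO2*] = KH · pCO2 = 10^(−1.44) × 1.18×10^4×10^-6 = 4.284×10^-4 mol/kg
α₀ = 1/(1 + K1/[H⁺] + K1K2/[H⁺]²) = 1/(1 + 10^+1.24 + 10^-0.65) = 0.05376
DIC = [CO2*]/α₀ = 4.284×10^-4 / 0.05376 = 7.970 mmol/kg
[CO3²⁻] = α₂·DIC; α₂ = 0.01203, so [CO3²⁻] = 0.01203 × 7.970 = 0.0959 mmol/kg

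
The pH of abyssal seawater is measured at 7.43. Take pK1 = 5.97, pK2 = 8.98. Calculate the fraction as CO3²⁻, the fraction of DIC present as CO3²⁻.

α₂ = 0.0265

α₂ = 1 / (1 + [H⁺]/K2 + [H⁺]²/(K1K2)) = 1 / (1 + 10^+1.55 + 10^+0.09)
   = 1 / (1 + 35.481 + 1.2303) = 1/37.712 = 0.02652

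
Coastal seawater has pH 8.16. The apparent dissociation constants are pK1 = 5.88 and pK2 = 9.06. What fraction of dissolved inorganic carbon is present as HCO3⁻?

α₁ = 1 / (1 + [H⁺]/K1 + K2/[H⁺]) = 1 / (1 + 10^-2.28 + 10^-0.90)
   = 1 / (1 + 0.0052481 + 0.12589) = 1/1.1311 = 0.8841

α₁ = 0.884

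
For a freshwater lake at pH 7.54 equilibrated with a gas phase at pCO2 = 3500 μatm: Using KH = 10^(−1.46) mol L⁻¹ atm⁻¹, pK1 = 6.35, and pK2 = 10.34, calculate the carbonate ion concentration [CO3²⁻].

[CO3²⁻] = 2.98 μmol/L

[CO2*] = KH · pCO2 = 10^(−1.46) × 3500×10^-6 = 1.214×10^-4 mol/L
α₀ = 1/(1 + K1/[H⁺] + K1K2/[H⁺]²) = 1/(1 + 10^+1.19 + 10^-1.61) = 0.06056
DIC = [CO2*]/α₀ = 1.214×10^-4 / 0.06056 = 2.004 mmol/L
[CO3²⁻] = α₂·DIC; α₂ = 0.001487, so [CO3²⁻] = 0.001487 × 2.004 = 0.00298 mmol/L = 2.98 μmol/L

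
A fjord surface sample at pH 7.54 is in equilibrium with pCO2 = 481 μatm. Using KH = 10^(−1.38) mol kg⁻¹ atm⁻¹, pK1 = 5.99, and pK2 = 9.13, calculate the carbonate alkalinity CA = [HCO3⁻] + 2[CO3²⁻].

[CO2*] = KH · pCO2 = 10^(−1.38) × 481×10^-6 = 2.005×10^-5 mol/kg
α₀ = 1/(1 + K1/[H⁺] + K1K2/[H⁺]²) = 1/(1 + 10^+1.55 + 10^-0.04) = 0.02674
DIC = [CO2*]/α₀ = 2.005×10^-5 / 0.02674 = 0.7498 mmol/kg
CA = (α₁ + 2α₂)·DIC = (0.9489 + 2×0.02439) × 0.7498 = 0.748 mmol/kg

CA = 0.748 mmol/kg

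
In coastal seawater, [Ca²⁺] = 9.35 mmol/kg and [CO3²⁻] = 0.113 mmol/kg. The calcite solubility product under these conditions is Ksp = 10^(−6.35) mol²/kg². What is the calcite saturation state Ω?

Ksp = 10^(−6.35) = 4.467×10^-7
Ω = [Ca²⁺][CO3²⁻]/Ksp = (9.35×10^-3)(0.113×10^-3) / 4.467×10^-7 = 2.37

Ω = 2.37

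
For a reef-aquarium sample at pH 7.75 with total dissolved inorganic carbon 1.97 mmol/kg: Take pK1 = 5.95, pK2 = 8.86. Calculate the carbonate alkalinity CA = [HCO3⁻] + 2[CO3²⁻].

CA = 2.08 mmol/kg

CA = [HCO3⁻] + 2[CO3²⁻] = (α₁ + 2α₂)·DIC
At pH 7.75: [H⁺]/K1 = 10^-1.80 = 0.015849, K2/[H⁺] = 10^-1.11 = 0.077625
α₁ = 1/(1 + 0.015849 + 0.077625) = 1/1.0935 = 0.9145; α₂ = α₁·K2/[H⁺] = 0.07099
α₁ + 2α₂ = 1.0565
CA = 1.0565 × 1.97 = 2.08 mmol/kg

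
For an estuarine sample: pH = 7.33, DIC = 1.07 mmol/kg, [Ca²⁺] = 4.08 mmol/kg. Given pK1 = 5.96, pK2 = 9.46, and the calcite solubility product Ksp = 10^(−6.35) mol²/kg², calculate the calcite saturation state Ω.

α₂ = 1 / (1 + [H⁺]/K2 + [H⁺]²/(K1K2)) = 1 / (1 + 10^+2.13 + 10^+0.76)
   = 1 / (1 + 134.90 + 5.7544) = 1/141.65 = 0.007060
[CO3²⁻] = α₂ × DIC = 0.007060 × 1.07 = 0.007554 mmol/kg = 7.554 μmol/kg
Ksp = 10^(−6.35) = 4.467×10^-7
Ω = [Ca²⁺][CO3²⁻]/Ksp = (4.08×10^-3)(7.554×10^-6) / 4.467×10^-7 = 0.0690

Ω = 0.0690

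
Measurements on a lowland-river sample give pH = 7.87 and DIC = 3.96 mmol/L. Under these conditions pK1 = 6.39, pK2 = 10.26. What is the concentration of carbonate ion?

[CO3²⁻] = 15.6 μmol/L

α₂ = 1 / (1 + [H⁺]/K2 + [H⁺]²/(K1K2)) = 1 / (1 + 10^+2.39 + 10^+0.91)
   = 1 / (1 + 245.47 + 8.1283) = 1/254.60 = 0.003928
[CO3²⁻] = α₂ × DIC = 0.003928 × 3.96 = 0.0156 mmol/L = 15.6 μmol/L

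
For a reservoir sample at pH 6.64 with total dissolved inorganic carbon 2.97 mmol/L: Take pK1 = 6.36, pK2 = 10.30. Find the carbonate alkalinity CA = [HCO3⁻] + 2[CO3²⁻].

CA = [HCO3⁻] + 2[CO3²⁻] = (α₁ + 2α₂)·DIC
At pH 6.64: [H⁺]/K1 = 10^-0.28 = 0.52481, K2/[H⁺] = 10^-3.66 = 0.00021878
α₁ = 1/(1 + 0.52481 + 0.00021878) = 1/1.5250 = 0.6557; α₂ = α₁·K2/[H⁺] = 0.0001435
α₁ + 2α₂ = 0.6560
CA = 0.6560 × 2.97 = 1.95 mmol/L

CA = 1.95 mmol/L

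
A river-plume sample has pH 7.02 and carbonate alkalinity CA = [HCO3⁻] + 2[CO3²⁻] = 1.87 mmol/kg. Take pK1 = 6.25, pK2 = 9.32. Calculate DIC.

DIC = 2.18 mmol/kg

CA = [HCO3⁻] + 2[CO3²⁻] = (α₁ + 2α₂)·DIC
At pH 7.02: [H⁺]/K1 = 10^-0.77 = 0.16982, K2/[H⁺] = 10^-2.30 = 0.0050119
α₁ = 1/(1 + 0.16982 + 0.0050119) = 1/1.1748 = 0.8512; α₂ = α₁·K2/[H⁺] = 0.004266
α₁ + 2α₂ = 0.8597
DIC = CA / (α₁ + 2α₂) = 1.87 / 0.8597 = 2.18 mmol/kg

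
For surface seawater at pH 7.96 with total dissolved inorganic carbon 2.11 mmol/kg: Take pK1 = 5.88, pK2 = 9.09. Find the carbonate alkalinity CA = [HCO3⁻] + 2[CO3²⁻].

CA = [HCO3⁻] + 2[CO3²⁻] = (α₁ + 2α₂)·DIC
At pH 7.96: [H⁺]/K1 = 10^-2.08 = 0.0083176, K2/[H⁺] = 10^-1.13 = 0.074131
α₁ = 1/(1 + 0.0083176 + 0.074131) = 1/1.0824 = 0.9238; α₂ = α₁·K2/[H⁺] = 0.06848
α₁ + 2α₂ = 1.0608
CA = 1.0608 × 2.11 = 2.24 mmol/kg

CA = 2.24 mmol/kg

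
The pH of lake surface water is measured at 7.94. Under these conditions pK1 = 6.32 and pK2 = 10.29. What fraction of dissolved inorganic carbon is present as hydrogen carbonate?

α₁ = 1 / (1 + [H⁺]/K1 + K2/[H⁺]) = 1 / (1 + 10^-1.62 + 10^-2.35)
   = 1 / (1 + 0.023988 + 0.0044668) = 1/1.0285 = 0.9723

α₁ = 0.972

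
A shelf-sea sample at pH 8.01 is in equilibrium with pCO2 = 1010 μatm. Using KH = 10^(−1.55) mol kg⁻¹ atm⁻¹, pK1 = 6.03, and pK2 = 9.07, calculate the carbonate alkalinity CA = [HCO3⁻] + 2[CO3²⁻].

CA = 3.19 mmol/kg

[CO2*] = KH · pCO2 = 10^(−1.55) × 1010×10^-6 = 2.847×10^-5 mol/kg
α₀ = 1/(1 + K1/[H⁺] + K1K2/[H⁺]²) = 1/(1 + 10^+1.98 + 10^+0.92) = 0.009540
DIC = [CO2*]/α₀ = 2.847×10^-5 / 0.009540 = 2.984 mmol/kg
CA = (α₁ + 2α₂)·DIC = (0.9111 + 2×0.07935) × 2.984 = 3.19 mmol/kg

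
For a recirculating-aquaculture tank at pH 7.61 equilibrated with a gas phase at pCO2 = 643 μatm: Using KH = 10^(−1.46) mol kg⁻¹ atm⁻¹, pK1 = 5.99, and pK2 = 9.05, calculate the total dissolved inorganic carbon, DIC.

DIC = 0.985 mmol/kg

[CO2*] = KH · pCO2 = 10^(−1.46) × 643×10^-6 = 2.230×10^-5 mol/kg
α₀ = 1/(1 + K1/[H⁺] + K1K2/[H⁺]²) = 1/(1 + 10^+1.62 + 10^+0.18) = 0.02262
DIC = [CO2*]/α₀ = 2.230×10^-5 / 0.02262 = 0.985 mmol/kg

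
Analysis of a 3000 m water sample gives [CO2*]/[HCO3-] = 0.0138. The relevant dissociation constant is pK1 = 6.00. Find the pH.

pH = 7.86

From K1 = [H⁺][HCO3-]/[CO2*]:  pH = pK1 − log₁₀([CO2*]/[HCO3-])
log₁₀(0.0138) = -1.860
pH = 6.00 − (-1.860) = 7.86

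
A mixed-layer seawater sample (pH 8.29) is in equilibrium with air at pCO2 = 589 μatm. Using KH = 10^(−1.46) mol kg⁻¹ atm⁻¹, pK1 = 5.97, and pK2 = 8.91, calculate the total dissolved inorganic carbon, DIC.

DIC = 5.31 mmol/kg

[CO2*] = KH · pCO2 = 10^(−1.46) × 589×10^-6 = 2.042×10^-5 mol/kg
α₀ = 1/(1 + K1/[H⁺] + K1K2/[H⁺]²) = 1/(1 + 10^+2.32 + 10^+1.70) = 0.003845
DIC = [CO2*]/α₀ = 2.042×10^-5 / 0.003845 = 5.31 mmol/kg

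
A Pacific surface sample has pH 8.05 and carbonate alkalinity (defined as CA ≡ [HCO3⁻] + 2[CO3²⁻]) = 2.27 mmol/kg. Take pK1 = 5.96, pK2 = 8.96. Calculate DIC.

DIC = 2.06 mmol/kg

CA = [HCO3⁻] + 2[CO3²⁻] = (α₁ + 2α₂)·DIC
At pH 8.05: [H⁺]/K1 = 10^-2.09 = 0.0081283, K2/[H⁺] = 10^-0.91 = 0.12303
α₁ = 1/(1 + 0.0081283 + 0.12303) = 1/1.1312 = 0.8841; α₂ = α₁·K2/[H⁺] = 0.1088
α₁ + 2α₂ = 1.1016
DIC = CA / (α₁ + 2α₂) = 2.27 / 1.1016 = 2.06 mmol/kg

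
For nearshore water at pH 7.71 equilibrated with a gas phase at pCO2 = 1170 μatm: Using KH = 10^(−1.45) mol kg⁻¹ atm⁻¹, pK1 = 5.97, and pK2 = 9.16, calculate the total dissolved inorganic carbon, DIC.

[CO2*] = KH · pCO2 = 10^(−1.45) × 1170×10^-6 = 4.151×10^-5 mol/kg
α₀ = 1/(1 + K1/[H⁺] + K1K2/[H⁺]²) = 1/(1 + 10^+1.74 + 10^+0.29) = 0.01727
DIC = [CO2*]/α₀ = 4.151×10^-5 / 0.01727 = 2.40 mmol/kg

DIC = 2.40 mmol/kg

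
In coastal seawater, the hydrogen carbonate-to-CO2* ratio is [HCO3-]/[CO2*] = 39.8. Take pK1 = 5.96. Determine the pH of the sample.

pH = 7.56

From K1 = [H⁺][HCO3-]/[CO2*]:  pH = pK1 + log₁₀([HCO3-]/[CO2*])
log₁₀(39.8) = +1.600
pH = 5.96 + (+1.600) = 7.56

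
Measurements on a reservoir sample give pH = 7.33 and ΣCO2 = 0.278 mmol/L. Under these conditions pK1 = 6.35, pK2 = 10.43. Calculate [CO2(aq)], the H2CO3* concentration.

α₀ = 1 / (1 + K1/[H⁺] + K1K2/[H⁺]²) = 1 / (1 + 10^+0.98 + 10^-2.12)
   = 1 / (1 + 9.5499 + 0.0075858) = 1/10.558 = 0.09472
[CO2*] = α₀ × DIC = 0.09472 × 0.278 = 0.0263 mmol/L

[CO2*] = 0.0263 mmol/L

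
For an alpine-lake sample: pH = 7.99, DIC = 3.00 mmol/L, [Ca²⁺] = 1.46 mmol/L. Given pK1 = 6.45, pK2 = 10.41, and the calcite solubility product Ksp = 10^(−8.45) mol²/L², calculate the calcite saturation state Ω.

α₂ = 1 / (1 + [H⁺]/K2 + [H⁺]²/(K1K2)) = 1 / (1 + 10^+2.42 + 10^+0.88)
   = 1 / (1 + 263.03 + 7.5858) = 1/271.61 = 0.003682
[CO3²⁻] = α₂ × DIC = 0.003682 × 3.00 = 0.01105 mmol/L = 11.05 μmol/L
Ksp = 10^(−8.45) = 3.548×10^-9
Ω = [Ca²⁺][CO3²⁻]/Ksp = (1.46×10^-3)(1.105×10^-5) / 3.548×10^-9 = 4.54

Ω = 4.54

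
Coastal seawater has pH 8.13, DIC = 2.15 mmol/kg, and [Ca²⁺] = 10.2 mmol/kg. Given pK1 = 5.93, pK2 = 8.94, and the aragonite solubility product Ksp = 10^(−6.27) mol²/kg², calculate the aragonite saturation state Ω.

α₂ = 1 / (1 + [H⁺]/K2 + [H⁺]²/(K1K2)) = 1 / (1 + 10^+0.81 + 10^-1.39)
   = 1 / (1 + 6.4565 + 0.040738) = 1/7.4973 = 0.1334
[CO3²⁻] = α₂ × DIC = 0.1334 × 2.15 = 0.2868 mmol/kg
Ksp = 10^(−6.27) = 5.370×10^-7
Ω = [Ca²⁺][CO3²⁻]/Ksp = (10.2×10^-3)(2.868×10^-4) / 5.370×10^-7 = 5.45

Ω = 5.45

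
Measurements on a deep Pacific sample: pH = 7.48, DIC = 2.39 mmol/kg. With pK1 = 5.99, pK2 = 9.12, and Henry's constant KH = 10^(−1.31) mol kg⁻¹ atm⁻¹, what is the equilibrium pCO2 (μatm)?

pCO2 = 1500 μatm

α₀ = 1 / (1 + K1/[H⁺] + K1K2/[H⁺]²) = 1 / (1 + 10^+1.49 + 10^-0.15)
   = 1 / (1 + 30.903 + 0.70795) = 1/32.611 = 0.03066
[CO2*] = α₀ × DIC = 0.03066 × 2.39 = 0.07329 mmol/kg
pCO2 = [CO2*]/KH = 7.329×10^-5 / 4.898×10^-2 = 1500 μatm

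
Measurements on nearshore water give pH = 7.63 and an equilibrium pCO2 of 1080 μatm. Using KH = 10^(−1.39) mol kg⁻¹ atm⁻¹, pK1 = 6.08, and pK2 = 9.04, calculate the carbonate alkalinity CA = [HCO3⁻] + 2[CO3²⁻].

CA = 1.68 mmol/kg

[CO2*] = KH · pCO2 = 10^(−1.39) × 1080×10^-6 = 4.400×10^-5 mol/kg
α₀ = 1/(1 + K1/[H⁺] + K1K2/[H⁺]²) = 1/(1 + 10^+1.55 + 10^+0.14) = 0.02641
DIC = [CO2*]/α₀ = 4.400×10^-5 / 0.02641 = 1.666 mmol/kg
CA = (α₁ + 2α₂)·DIC = (0.9371 + 2×0.03646) × 1.666 = 1.68 mmol/kg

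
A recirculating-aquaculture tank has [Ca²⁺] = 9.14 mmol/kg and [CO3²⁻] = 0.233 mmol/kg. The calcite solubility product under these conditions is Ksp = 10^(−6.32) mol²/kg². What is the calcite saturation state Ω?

Ksp = 10^(−6.32) = 4.786×10^-7
Ω = [Ca²⁺][CO3²⁻]/Ksp = (9.14×10^-3)(0.233×10^-3) / 4.786×10^-7 = 4.45

Ω = 4.45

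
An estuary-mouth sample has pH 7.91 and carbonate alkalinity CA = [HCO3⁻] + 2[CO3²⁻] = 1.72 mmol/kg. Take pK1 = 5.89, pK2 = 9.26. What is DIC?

DIC = 1.66 mmol/kg

CA = [HCO3⁻] + 2[CO3²⁻] = (α₁ + 2α₂)·DIC
At pH 7.91: [H⁺]/K1 = 10^-2.02 = 0.0095499, K2/[H⁺] = 10^-1.35 = 0.044668
α₁ = 1/(1 + 0.0095499 + 0.044668) = 1/1.0542 = 0.9486; α₂ = α₁·K2/[H⁺] = 0.04237
α₁ + 2α₂ = 1.0333
DIC = CA / (α₁ + 2α₂) = 1.72 / 1.0333 = 1.66 mmol/kg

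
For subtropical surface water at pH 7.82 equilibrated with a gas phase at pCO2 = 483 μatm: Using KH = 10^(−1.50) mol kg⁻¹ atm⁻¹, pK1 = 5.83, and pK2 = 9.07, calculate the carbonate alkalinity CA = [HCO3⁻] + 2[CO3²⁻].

CA = 1.66 mmol/kg

[CO2*] = KH · pCO2 = 10^(−1.50) × 483×10^-6 = 1.527×10^-5 mol/kg
α₀ = 1/(1 + K1/[H⁺] + K1K2/[H⁺]²) = 1/(1 + 10^+1.99 + 10^+0.74) = 0.009595
DIC = [CO2*]/α₀ = 1.527×10^-5 / 0.009595 = 1.592 mmol/kg
CA = (α₁ + 2α₂)·DIC = (0.9377 + 2×0.05273) × 1.592 = 1.66 mmol/kg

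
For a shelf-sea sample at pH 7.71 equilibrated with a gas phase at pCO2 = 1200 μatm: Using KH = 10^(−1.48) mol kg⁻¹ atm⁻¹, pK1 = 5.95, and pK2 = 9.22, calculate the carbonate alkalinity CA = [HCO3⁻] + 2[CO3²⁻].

[CO2*] = KH · pCO2 = 10^(−1.48) × 1200×10^-6 = 3.974×10^-5 mol/kg
α₀ = 1/(1 + K1/[H⁺] + K1K2/[H⁺]²) = 1/(1 + 10^+1.76 + 10^+0.25) = 0.01658
DIC = [CO2*]/α₀ = 3.974×10^-5 / 0.01658 = 2.397 mmol/kg
CA = (α₁ + 2α₂)·DIC = (0.9539 + 2×0.02948) × 2.397 = 2.43 mmol/kg

CA = 2.43 mmol/kg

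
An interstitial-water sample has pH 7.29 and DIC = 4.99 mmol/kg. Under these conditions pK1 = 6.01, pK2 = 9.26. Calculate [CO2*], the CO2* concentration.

[CO2*] = 0.246 mmol/kg

α₀ = 1 / (1 + K1/[H⁺] + K1K2/[H⁺]²) = 1 / (1 + 10^+1.28 + 10^-0.69)
   = 1 / (1 + 19.055 + 0.20417) = 1/20.259 = 0.04936
[CO2*] = α₀ × DIC = 0.04936 × 4.99 = 0.246 mmol/kg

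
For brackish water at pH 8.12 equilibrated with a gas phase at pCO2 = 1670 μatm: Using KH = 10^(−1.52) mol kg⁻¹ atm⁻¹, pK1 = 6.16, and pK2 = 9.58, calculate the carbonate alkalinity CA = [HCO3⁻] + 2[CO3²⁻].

[CO2*] = KH · pCO2 = 10^(−1.52) × 1670×10^-6 = 5.043×10^-5 mol/kg
α₀ = 1/(1 + K1/[H⁺] + K1K2/[H⁺]²) = 1/(1 + 10^+1.96 + 10^+0.50) = 0.01049
DIC = [CO2*]/α₀ = 5.043×10^-5 / 0.01049 = 4.809 mmol/kg
CA = (α₁ + 2α₂)·DIC = (0.9564 + 2×0.03316) × 4.809 = 4.92 mmol/kg

CA = 4.92 mmol/kg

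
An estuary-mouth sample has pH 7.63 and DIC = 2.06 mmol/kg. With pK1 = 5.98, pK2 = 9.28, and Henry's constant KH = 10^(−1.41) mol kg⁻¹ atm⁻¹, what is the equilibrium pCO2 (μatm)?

pCO2 = 1130 μatm

α₀ = 1 / (1 + K1/[H⁺] + K1K2/[H⁺]²) = 1 / (1 + 10^+1.65 + 10^+0.00)
   = 1 / (1 + 44.668 + 1.0000) = 1/46.668 = 0.02143
[CO2*] = α₀ × DIC = 0.02143 × 2.06 = 0.04414 mmol/kg
pCO2 = [CO2*]/KH = 4.414×10^-5 / 3.890×10^-2 = 1130 μatm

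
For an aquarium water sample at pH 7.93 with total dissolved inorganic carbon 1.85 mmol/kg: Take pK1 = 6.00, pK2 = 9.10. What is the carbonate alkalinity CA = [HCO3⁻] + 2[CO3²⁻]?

CA = [HCO3⁻] + 2[CO3²⁻] = (α₁ + 2α₂)·DIC
At pH 7.93: [H⁺]/K1 = 10^-1.93 = 0.011749, K2/[H⁺] = 10^-1.17 = 0.067608
α₁ = 1/(1 + 0.011749 + 0.067608) = 1/1.0794 = 0.9265; α₂ = α₁·K2/[H⁺] = 0.06264
α₁ + 2α₂ = 1.0518
CA = 1.0518 × 1.85 = 1.95 mmol/kg

CA = 1.95 mmol/kg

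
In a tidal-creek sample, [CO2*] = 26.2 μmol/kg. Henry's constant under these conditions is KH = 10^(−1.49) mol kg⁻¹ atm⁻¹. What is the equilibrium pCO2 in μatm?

pCO2 = 810 μatm

KH = 10^(−1.49) = 3.236×10^-2 mol kg⁻¹ atm⁻¹
pCO2 = [CO2*]/KH = 26.2×10^-6 / 3.236×10^-2 = 8.10×10^-4 atm = 810 μatm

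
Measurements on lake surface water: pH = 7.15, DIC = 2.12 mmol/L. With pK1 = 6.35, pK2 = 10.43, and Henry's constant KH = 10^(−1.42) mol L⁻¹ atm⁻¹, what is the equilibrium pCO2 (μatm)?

pCO2 = 7630 μatm

α₀ = 1 / (1 + K1/[H⁺] + K1K2/[H⁺]²) = 1 / (1 + 10^+0.80 + 10^-2.48)
   = 1 / (1 + 6.3096 + 0.0033113) = 1/7.3129 = 0.1367
[CO2*] = α₀ × DIC = 0.1367 × 2.12 = 0.2899 mmol/L
pCO2 = [CO2*]/KH = 2.899×10^-4 / 3.802×10^-2 = 7630 μatm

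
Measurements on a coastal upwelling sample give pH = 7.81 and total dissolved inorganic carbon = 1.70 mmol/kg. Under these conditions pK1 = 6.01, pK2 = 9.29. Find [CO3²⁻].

[CO3²⁻] = 0.0537 mmol/kg

α₂ = 1 / (1 + [H⁺]/K2 + [H⁺]²/(K1K2)) = 1 / (1 + 10^+1.48 + 10^-0.32)
   = 1 / (1 + 30.200 + 0.47863) = 1/31.678 = 0.03157
[CO3²⁻] = α₂ × DIC = 0.03157 × 1.70 = 0.0537 mmol/kg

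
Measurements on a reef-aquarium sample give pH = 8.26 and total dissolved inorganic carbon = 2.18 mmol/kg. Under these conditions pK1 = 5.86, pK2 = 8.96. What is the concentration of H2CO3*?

α₀ = 1 / (1 + K1/[H⁺] + K1K2/[H⁺]²) = 1 / (1 + 10^+2.40 + 10^+1.70)
   = 1 / (1 + 251.19 + 50.119) = 1/302.31 = 0.003308
[CO2*] = α₀ × DIC = 0.003308 × 2.18 = 0.00721 mmol/kg = 7.21 μmol/kg

[CO2*] = 7.21 μmol/kg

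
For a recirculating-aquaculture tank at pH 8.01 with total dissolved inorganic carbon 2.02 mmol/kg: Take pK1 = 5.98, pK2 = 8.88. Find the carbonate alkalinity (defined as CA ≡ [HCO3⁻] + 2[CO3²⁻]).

CA = [HCO3⁻] + 2[CO3²⁻] = (α₁ + 2α₂)·DIC
At pH 8.01: [H⁺]/K1 = 10^-2.03 = 0.0093325, K2/[H⁺] = 10^-0.87 = 0.13490
α₁ = 1/(1 + 0.0093325 + 0.13490) = 1/1.1442 = 0.8740; α₂ = α₁·K2/[H⁺] = 0.1179
α₁ + 2α₂ = 1.1097
CA = 1.1097 × 2.02 = 2.24 mmol/kg

CA = 2.24 mmol/kg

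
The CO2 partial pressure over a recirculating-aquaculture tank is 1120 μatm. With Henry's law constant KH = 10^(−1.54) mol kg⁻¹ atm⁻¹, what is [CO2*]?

[CO2*] = 32.3 μmol/kg

KH = 10^(−1.54) = 2.884×10^-2 mol kg⁻¹ atm⁻¹
[CO2*] = KH · pCO2 = 2.884×10^-2 × 1120×10^-6 atm = 3.23×10^-5 mol/kg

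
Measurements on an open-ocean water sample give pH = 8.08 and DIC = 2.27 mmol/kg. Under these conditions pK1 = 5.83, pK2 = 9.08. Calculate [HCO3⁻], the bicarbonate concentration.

α₁ = 1 / (1 + [H⁺]/K1 + K2/[H⁺]) = 1 / (1 + 10^-2.25 + 10^-1.00)
   = 1 / (1 + 0.0056234 + 0.10000) = 1/1.1056 = 0.9045
[HCO3⁻] = α₁ × DIC = 0.9045 × 2.27 = 2.05 mmol/kg

[HCO3⁻] = 2.05 mmol/kg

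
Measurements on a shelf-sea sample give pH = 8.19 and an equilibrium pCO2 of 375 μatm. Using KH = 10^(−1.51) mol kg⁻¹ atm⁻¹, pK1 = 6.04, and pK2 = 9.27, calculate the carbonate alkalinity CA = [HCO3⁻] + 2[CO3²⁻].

[CO2*] = KH · pCO2 = 10^(−1.51) × 375×10^-6 = 1.159×10^-5 mol/kg
α₀ = 1/(1 + K1/[H⁺] + K1K2/[H⁺]²) = 1/(1 + 10^+2.15 + 10^+1.07) = 0.006493
DIC = [CO2*]/α₀ = 1.159×10^-5 / 0.006493 = 1.785 mmol/kg
CA = (α₁ + 2α₂)·DIC = (0.9172 + 2×0.07629) × 1.785 = 1.91 mmol/kg

CA = 1.91 mmol/kg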